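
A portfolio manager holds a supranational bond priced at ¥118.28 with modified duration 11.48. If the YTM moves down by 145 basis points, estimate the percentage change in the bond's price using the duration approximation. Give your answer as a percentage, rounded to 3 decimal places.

+16.646%

Duration approximation: ΔP/P ≈ -D_mod · Δy = -11.48 × (-0.0145) = +0.166460.
As a percentage: +16.6460%.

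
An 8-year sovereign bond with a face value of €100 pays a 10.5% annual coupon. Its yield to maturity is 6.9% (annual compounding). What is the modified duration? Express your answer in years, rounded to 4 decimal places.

5.6198 years

Periodic yield y = 0.069. First find Macaulay duration:
  t   CF        PV=CF/(1+0.069)^t    t·PV
  1        10.50         9.8223         9.8223
  2        10.50         9.1883        18.3765
  3        10.50         8.5952        25.7856
  4        10.50         8.0404        32.1617
  5        10.50         7.5214        37.6072
  6        10.50         7.0360        42.2157
  7        10.50         6.5818        46.0727
  8       110.50        64.7949       518.3590
  Σ                    121.5802       730.4006
P = 121.5802; Macaulay duration = 730.4006 / 121.5802 = 6.00756 years.
Modified duration = D_Mac / (1 + y) = 6.00756 / 1.069 = 5.61980 years.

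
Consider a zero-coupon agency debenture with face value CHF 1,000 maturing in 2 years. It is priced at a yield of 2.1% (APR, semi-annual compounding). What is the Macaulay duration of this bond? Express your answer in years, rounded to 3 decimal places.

A zero-coupon bond has a single cash flow at maturity, so its Macaulay duration equals its maturity: 2 years.
(Equivalently: 4 semi-annual periods ÷ 2 = 2 years.)

2.000 years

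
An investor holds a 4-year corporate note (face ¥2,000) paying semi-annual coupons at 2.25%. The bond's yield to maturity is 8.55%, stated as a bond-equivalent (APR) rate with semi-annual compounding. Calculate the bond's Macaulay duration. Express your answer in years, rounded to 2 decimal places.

Periodic yield y = 0.04275. Discount each cash flow and weight by its period:
  t   CF        PV=CF/(1+0.04275)^t    t·PV
  1        22.50        21.5776        21.5776
  2        22.50        20.6929        41.3859
  3        22.50        19.8446        59.5337
  4        22.50        19.0310        76.1240
  5        22.50        18.2508        91.2539
  6        22.50        17.5026       105.0153
  7        22.50        16.7850       117.4949
  8     2,022.50     1,446.9281    11,575.4246
  Σ                  1,580.6125    12,087.8099
Price P = Σ PV = 1,580.6125.
Macaulay duration = Σ(t·PV) / P = 12,087.8099 / 1,580.6125 = 7.64755 half-year periods.
In years: 7.64755 / 2 = 3.82377 years.

3.82 years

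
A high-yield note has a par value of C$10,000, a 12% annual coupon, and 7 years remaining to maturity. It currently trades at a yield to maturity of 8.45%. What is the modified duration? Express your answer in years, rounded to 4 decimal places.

4.8598 years

Periodic yield y = 0.0845. First find Macaulay duration:
  t   CF        PV=CF/(1+0.0845)^t    t·PV
  1     1,200.00     1,106.5007     1,106.5007
  2     1,200.00     1,020.2865     2,040.5730
  3     1,200.00       940.7897     2,822.3692
  4     1,200.00       867.4871     3,469.9484
  5     1,200.00       799.8959     3,999.4794
  6     1,200.00       737.5711     4,425.4268
  7    11,200.00     6,347.6230    44,433.3613
  Σ                 11,820.1541    62,297.6588
P = 11,820.1541; Macaulay duration = 62,297.6588 / 11,820.1541 = 5.27046 years.
Modified duration = D_Mac / (1 + y) = 5.27046 / 1.0845 = 4.85981 years.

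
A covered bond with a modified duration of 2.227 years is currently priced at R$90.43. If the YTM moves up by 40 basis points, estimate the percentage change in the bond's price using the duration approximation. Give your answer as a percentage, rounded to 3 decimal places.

-0.891%

Duration approximation: ΔP/P ≈ -D_mod · Δy = -2.227 × (+0.004) = -0.008908.
As a percentage: -0.8908%.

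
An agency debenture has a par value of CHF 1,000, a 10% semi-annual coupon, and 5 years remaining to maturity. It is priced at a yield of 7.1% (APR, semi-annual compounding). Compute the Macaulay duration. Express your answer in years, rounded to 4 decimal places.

4.1138 years

Periodic yield y = 0.0355. Discount each cash flow and weight by its period:
  t   CF        PV=CF/(1+0.0355)^t    t·PV
  1        50.00        48.2859        48.2859
  2        50.00        46.6305        93.2609
  3        50.00        45.0318       135.0955
  4        50.00        43.4880       173.9521
  5        50.00        41.9971       209.9856
  6        50.00        40.5573       243.3440
  7        50.00        39.1669       274.1684
  8        50.00        37.8242       302.5932
  9        50.00        36.5274       328.7468
  10    1,050.00       740.7783     7,407.7833
  Σ                  1,120.2874     9,217.2156
Price P = Σ PV = 1,120.2874.
Macaulay duration = Σ(t·PV) / P = 9,217.2156 / 1,120.2874 = 8.22755 half-year periods.
In years: 8.22755 / 2 = 4.11377 years.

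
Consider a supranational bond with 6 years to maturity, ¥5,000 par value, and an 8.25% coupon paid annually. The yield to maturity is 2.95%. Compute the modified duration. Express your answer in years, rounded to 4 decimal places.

Periodic yield y = 0.0295. First find Macaulay duration:
  t   CF        PV=CF/(1+0.0295)^t    t·PV
  1       412.50       400.6799       400.6799
  2       412.50       389.1986       778.3972
  3       412.50       378.0462     1,134.1387
  4       412.50       367.2134     1,468.8537
  5       412.50       356.6910     1,783.4552
  6     5,412.50     4,546.1086    27,276.6514
  Σ                  6,437.9378    32,842.1761
P = 6,437.9378; Macaulay duration = 32,842.1761 / 6,437.9378 = 5.10135 years.
Modified duration = D_Mac / (1 + y) = 5.10135 / 1.0295 = 4.95517 years.

4.9552 years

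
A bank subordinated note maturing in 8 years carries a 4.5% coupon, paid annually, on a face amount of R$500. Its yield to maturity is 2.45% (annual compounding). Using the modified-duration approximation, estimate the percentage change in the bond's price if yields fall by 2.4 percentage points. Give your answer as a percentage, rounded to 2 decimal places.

Periodic yield y = 0.0245. Modified duration first:
  t   CF        PV=CF/(1+0.0245)^t    t·PV
  1        22.50        21.9619        21.9619
  2        22.50        21.4367        42.8735
  3        22.50        20.9241        62.7723
  4        22.50        20.4237        81.6948
  5        22.50        19.9353        99.6765
  6        22.50        19.4586       116.7514
  7        22.50        18.9932       132.9526
  8       522.50       430.5173     3,444.1383
  Σ                    573.6508     4,002.8213
P = 573.6508; D_Mac = 6.97780 yrs; D_mod = 6.97780/(1+0.0245) = 6.81093 yrs.
ΔP/P ≈ -D_mod · Δy = -6.81093 × (-0.024) = +0.163462 = +16.3462%.

+16.35%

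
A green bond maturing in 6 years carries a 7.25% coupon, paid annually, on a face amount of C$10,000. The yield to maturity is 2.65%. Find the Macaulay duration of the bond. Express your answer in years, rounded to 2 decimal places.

5.18 years

Periodic yield y = 0.0265. Discount each cash flow and weight by its year:
  t   CF        PV=CF/(1+0.0265)^t    t·PV
  1       725.00       706.2835       706.2835
  2       725.00       688.0502     1,376.1003
  3       725.00       670.2875     2,010.8626
  4       725.00       652.9835     2,611.9339
  5       725.00       636.1261     3,180.6307
  6    10,725.00     9,167.3451    55,004.0704
  Σ                 12,521.0759    64,889.8814
Price P = Σ PV = 12,521.0759.
Macaulay duration = Σ(t·PV) / P = 64,889.8814 / 12,521.0759 = 5.18245 years.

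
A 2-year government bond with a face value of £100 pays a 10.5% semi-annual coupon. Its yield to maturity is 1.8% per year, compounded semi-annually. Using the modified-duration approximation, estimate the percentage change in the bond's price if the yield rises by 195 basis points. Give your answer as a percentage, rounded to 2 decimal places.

-3.61%

Periodic yield y = 0.009. Modified duration first:
  t   CF        PV=CF/(1+0.009)^t    t·PV
  1         5.25         5.2032         5.2032
  2         5.25         5.1568        10.3135
  3         5.25         5.1108        15.3323
  4       105.25       101.5447       406.1790
  Σ                    117.0154       437.0280
P = 117.0154; D_Mac = 3.73479 half-year periods = 1.86739 yrs; D_mod = 1.86739/(1+0.009) = 1.85074 yrs.
ΔP/P ≈ -D_mod · Δy = -1.85074 × (+0.0195) = -0.036089 = -3.6089%.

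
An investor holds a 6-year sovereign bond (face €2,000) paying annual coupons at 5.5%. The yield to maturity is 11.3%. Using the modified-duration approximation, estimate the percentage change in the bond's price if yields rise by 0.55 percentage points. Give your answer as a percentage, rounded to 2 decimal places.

Periodic yield y = 0.113. Modified duration first:
  t   CF        PV=CF/(1+0.113)^t    t·PV
  1       110.00        98.8320        98.8320
  2       110.00        88.7978       177.5957
  3       110.00        79.7824       239.3473
  4       110.00        71.6823       286.7293
  5       110.00        64.4046       322.0230
  6     2,110.00     1,109.9706     6,659.8235
  Σ                  1,513.4697     7,784.3506
P = 1,513.4697; D_Mac = 5.14338 yrs; D_mod = 5.14338/(1+0.113) = 4.62119 yrs.
ΔP/P ≈ -D_mod · Δy = -4.62119 × (+0.0055) = -0.025417 = -2.5417%.

-2.54%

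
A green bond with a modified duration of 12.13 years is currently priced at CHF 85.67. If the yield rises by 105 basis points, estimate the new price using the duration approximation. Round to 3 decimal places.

Duration approximation: ΔP/P ≈ -D_mod · Δy = -12.13 × (+0.0105) = -0.127365.
New price ≈ 85.67 × (1 - 0.127365) = 74.75864045.

CHF 74.759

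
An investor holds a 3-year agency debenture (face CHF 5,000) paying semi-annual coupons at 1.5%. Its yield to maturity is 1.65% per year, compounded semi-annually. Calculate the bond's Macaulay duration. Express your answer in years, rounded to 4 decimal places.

Periodic yield y = 0.00825. Discount each cash flow and weight by its period:
  t   CF        PV=CF/(1+0.00825)^t    t·PV
  1        37.50        37.1932        37.1932
  2        37.50        36.8888        73.7776
  3        37.50        36.5870       109.7609
  4        37.50        36.2876       145.1504
  5        37.50        35.9907       179.9534
  6     5,037.50     4,795.1884    28,771.1304
  Σ                  4,978.1357    29,316.9660
Price P = Σ PV = 4,978.1357.
Macaulay duration = Σ(t·PV) / P = 29,316.9660 / 4,978.1357 = 5.88915 half-year periods.
In years: 5.88915 / 2 = 2.94457 years.

2.9446 years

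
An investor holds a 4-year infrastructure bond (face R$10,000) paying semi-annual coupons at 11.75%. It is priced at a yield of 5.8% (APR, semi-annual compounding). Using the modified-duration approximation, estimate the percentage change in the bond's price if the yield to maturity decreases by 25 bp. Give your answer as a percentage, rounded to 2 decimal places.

Periodic yield y = 0.029. Modified duration first:
  t   CF        PV=CF/(1+0.029)^t    t·PV
  1       587.50       570.9427       570.9427
  2       587.50       554.8520     1,109.7039
  3       587.50       539.2147     1,617.6442
  4       587.50       524.0182     2,096.0728
  5       587.50       509.2500     2,546.2498
  6       587.50       494.8979     2,969.3875
  7       587.50       480.9504     3,366.6525
  8    10,587.50     8,423.0703    67,384.5624
  Σ                 12,097.1961    81,661.2157
P = 12,097.1961; D_Mac = 6.75043 half-year periods = 3.37521 yrs; D_mod = 3.37521/(1+0.029) = 3.28009 yrs.
ΔP/P ≈ -D_mod · Δy = -3.28009 × (-0.0025) = +0.008200 = +0.8200%.

+0.82%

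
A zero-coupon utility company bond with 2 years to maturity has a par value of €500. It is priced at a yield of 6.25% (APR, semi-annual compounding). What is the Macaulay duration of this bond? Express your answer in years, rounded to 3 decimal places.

2.000 years

A zero-coupon bond has a single cash flow at maturity, so its Macaulay duration equals its maturity: 2 years.
(Equivalently: 4 semi-annual periods ÷ 2 = 2 years.)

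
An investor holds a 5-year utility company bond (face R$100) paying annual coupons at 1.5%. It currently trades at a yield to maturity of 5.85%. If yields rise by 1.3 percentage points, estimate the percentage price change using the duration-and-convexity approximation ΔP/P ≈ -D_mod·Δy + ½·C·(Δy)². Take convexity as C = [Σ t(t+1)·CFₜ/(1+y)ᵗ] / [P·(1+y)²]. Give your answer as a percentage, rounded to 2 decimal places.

-5.72%

With y = 0.0585:
  t   CF        PV=CF/(1+0.0585)^t    t·PV        t(t+1)·PV
  1         1.50         1.4171         1.4171           2.8342
  2         1.50         1.3388         2.6776           8.0327
  3         1.50         1.2648         3.7944          15.1775
  4         1.50         1.1949         4.7796          23.8978
  5       101.50        76.3856       381.9282       2,291.5692
  Σ                     81.6012       394.5968       2,341.5114
P = 81.6012; D_Mac = 4.83567 yrs; D_mod = 4.56842 yrs; C = 25.61050.
Duration effect: -4.56842 × (+0.013) = -0.059389
Convexity effect: 0.5 × 25.61050 × (0.013)² = +0.0021641
ΔP/P ≈ -0.059389 + 0.0021641 = -0.057225 = -5.7225%.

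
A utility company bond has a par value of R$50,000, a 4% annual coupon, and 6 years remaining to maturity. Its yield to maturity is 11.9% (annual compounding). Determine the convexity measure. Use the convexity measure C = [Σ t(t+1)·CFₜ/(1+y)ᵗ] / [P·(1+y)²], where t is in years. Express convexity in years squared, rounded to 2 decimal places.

28.48

With y = 0.119:
  t   CF        PV=CF/(1+0.119)^t    t·PV        t(t+1)·PV
  1     2,000.00     1,787.3101     1,787.3101       3,574.6202
  2     2,000.00     1,597.2387     3,194.4774       9,583.4322
  3     2,000.00     1,427.3804     4,282.1413      17,128.5651
  4     2,000.00     1,275.5857     5,102.3429      25,511.7144
  5     2,000.00     1,139.9336     5,699.6681      34,198.0086
  6    52,000.00    26,486.3933   158,918.3601   1,112,428.5207
  Σ                 33,713.8419   178,984.2998   1,202,424.8612
P = 33,713.8419.
Convexity = Σ t(t+1)·PV / [P·(1+y)²] = 1,202,424.8612 / (33,713.8419 × 1.252161) = 28.48325.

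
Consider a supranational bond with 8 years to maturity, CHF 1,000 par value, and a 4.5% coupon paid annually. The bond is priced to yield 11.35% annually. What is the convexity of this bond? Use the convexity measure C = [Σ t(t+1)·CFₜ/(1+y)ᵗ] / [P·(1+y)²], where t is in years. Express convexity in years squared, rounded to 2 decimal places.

With y = 0.1135:
  t   CF        PV=CF/(1+0.1135)^t    t·PV        t(t+1)·PV
  1        45.00        40.4131        40.4131          80.8262
  2        45.00        36.2938        72.5875         217.7626
  3        45.00        32.5943        97.7829         391.1318
  4        45.00        29.2719       117.0878         585.4390
  5        45.00        26.2882       131.4412         788.6470
  6        45.00        23.6087       141.6519         991.5634
  7        45.00        21.2022       148.4154       1,187.3233
  8     1,045.00       442.1753     3,537.4027      31,836.6246
  Σ                    651.8476     4,286.7826      36,079.3178
P = 651.8476.
Convexity = Σ t(t+1)·PV / [P·(1+y)²] = 36,079.3178 / (651.8476 × 1.239882) = 44.64078.

44.64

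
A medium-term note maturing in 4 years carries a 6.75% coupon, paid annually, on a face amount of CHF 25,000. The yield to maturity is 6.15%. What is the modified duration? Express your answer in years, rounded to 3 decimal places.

Periodic yield y = 0.0615. First find Macaulay duration:
  t   CF        PV=CF/(1+0.0615)^t    t·PV
  1     1,687.50     1,589.7315     1,589.7315
  2     1,687.50     1,497.6274     2,995.2549
  3     1,687.50     1,410.8596     4,232.5787
  4    26,687.50    21,019.7670    84,079.0681
  Σ                 25,517.9855    92,896.6332
P = 25,517.9855; Macaulay duration = 92,896.6332 / 25,517.9855 = 3.64044 years.
Modified duration = D_Mac / (1 + y) = 3.64044 / 1.0615 = 3.42952 years.

3.430 years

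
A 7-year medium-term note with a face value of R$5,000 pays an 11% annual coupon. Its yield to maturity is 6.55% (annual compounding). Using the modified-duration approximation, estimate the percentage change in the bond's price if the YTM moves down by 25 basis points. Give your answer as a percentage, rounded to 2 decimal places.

+1.27%

Periodic yield y = 0.0655. Modified duration first:
  t   CF        PV=CF/(1+0.0655)^t    t·PV
  1       550.00       516.1896       516.1896
  2       550.00       484.4576       968.9152
  3       550.00       454.6763     1,364.0289
  4       550.00       426.7258     1,706.9031
  5       550.00       400.4935     2,002.4673
  6       550.00       375.8737     2,255.2423
  7     5,550.00     3,559.7443    24,918.2102
  Σ                  6,218.1608    33,731.9566
P = 6,218.1608; D_Mac = 5.42475 yrs; D_mod = 5.42475/(1+0.0655) = 5.09127 yrs.
ΔP/P ≈ -D_mod · Δy = -5.09127 × (-0.0025) = +0.012728 = +1.2728%.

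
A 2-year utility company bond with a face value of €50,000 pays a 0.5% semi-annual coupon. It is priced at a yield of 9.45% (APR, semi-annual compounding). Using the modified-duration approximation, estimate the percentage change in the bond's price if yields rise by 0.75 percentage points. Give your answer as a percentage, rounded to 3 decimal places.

-1.426%

Periodic yield y = 0.04725. Modified duration first:
  t   CF        PV=CF/(1+0.04725)^t    t·PV
  1       125.00       119.3602       119.3602
  2       125.00       113.9749       227.9498
  3       125.00       108.8326       326.4977
  4    50,125.00    41,672.8219   166,691.2874
  Σ                 42,014.9896   167,365.0952
P = 42,014.9896; D_Mac = 3.98346 half-year periods = 1.99173 yrs; D_mod = 1.99173/(1+0.04725) = 1.90187 yrs.
ΔP/P ≈ -D_mod · Δy = -1.90187 × (+0.0075) = -0.014264 = -1.4264%.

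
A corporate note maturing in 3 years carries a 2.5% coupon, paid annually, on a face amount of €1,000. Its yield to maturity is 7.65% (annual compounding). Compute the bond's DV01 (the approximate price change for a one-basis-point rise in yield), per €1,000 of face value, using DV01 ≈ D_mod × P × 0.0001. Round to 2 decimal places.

Periodic yield y = 0.0765.
  t   CF        PV=CF/(1+0.0765)^t    t·PV
  1        25.00        23.2234        23.2234
  2        25.00        21.5731        43.1461
  3     1,025.00       821.6404     2,464.9211
  Σ                    866.4368     2,531.2906
P = 866.4368; D_Mac = 2.92149 yrs; D_mod = 2.71388 yrs.
DV01 ≈ 2.71388 × 866.4368 × 0.0001 = 0.235141.

€0.24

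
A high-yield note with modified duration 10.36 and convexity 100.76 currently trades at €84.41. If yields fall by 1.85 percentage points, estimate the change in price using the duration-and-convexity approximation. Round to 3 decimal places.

Duration effect: -D_mod·Δy = -10.36 × (-0.0185) = +0.191660
Convexity effect: ½·C·(Δy)² = 0.5 × 100.76 × (-0.0185)² = +0.017242555
ΔP/P ≈ +0.191660 + 0.017242555 = +0.208902555
ΔP ≈ 84.41 × (+0.208902555) = +17.63346466755.

+€17.633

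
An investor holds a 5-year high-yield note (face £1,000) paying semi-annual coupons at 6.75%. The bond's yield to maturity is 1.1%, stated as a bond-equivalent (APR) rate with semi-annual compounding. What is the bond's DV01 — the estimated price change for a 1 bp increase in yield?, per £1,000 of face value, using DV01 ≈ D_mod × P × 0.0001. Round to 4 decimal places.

£0.5596

Periodic yield y = 0.0055.
  t   CF        PV=CF/(1+0.0055)^t    t·PV
  1        33.75        33.5654        33.5654
  2        33.75        33.3818        66.7636
  3        33.75        33.1992        99.5976
  4        33.75        33.0176       132.0704
  5        33.75        32.8370       164.1850
  6        33.75        32.6574       195.9443
  7        33.75        32.4787       227.3512
  8        33.75        32.3011       258.4087
  9        33.75        32.1244       289.1197
  10    1,033.75       978.5765     9,785.7648
  Σ                  1,274.1391    11,252.7706
P = 1,274.1391; D_Mac = 8.83167 half-year periods = 4.41583 yrs; D_mod = 4.39168 yrs.
DV01 ≈ 4.39168 × 1,274.1391 × 0.0001 = 0.559561.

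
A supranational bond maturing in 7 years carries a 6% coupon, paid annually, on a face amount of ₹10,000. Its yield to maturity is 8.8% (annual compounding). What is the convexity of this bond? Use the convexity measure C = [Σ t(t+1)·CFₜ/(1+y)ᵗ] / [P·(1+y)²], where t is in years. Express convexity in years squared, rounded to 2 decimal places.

36.84

With y = 0.088:
  t   CF        PV=CF/(1+0.088)^t    t·PV        t(t+1)·PV
  1       600.00       551.4706       551.4706       1,102.9412
  2       600.00       506.8663     1,013.7327       3,041.1981
  3       600.00       465.8698     1,397.6094       5,590.4377
  4       600.00       428.1892     1,712.7566       8,563.7832
  5       600.00       393.5562     1,967.7811      11,806.6864
  6       600.00       361.7245     2,170.3468      15,192.4274
  7    10,600.00     5,873.5896    41,115.1272     328,921.0173
  Σ                  8,581.2662    49,928.8243     374,218.4912
P = 8,581.2662.
Convexity = Σ t(t+1)·PV / [P·(1+y)²] = 374,218.4912 / (8,581.2662 × 1.183744) = 36.83970.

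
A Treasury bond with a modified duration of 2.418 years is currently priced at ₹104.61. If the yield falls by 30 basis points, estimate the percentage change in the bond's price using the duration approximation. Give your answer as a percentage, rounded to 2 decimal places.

Duration approximation: ΔP/P ≈ -D_mod · Δy = -2.418 × (-0.003) = +0.007254.
As a percentage: +0.7254%.

+0.73%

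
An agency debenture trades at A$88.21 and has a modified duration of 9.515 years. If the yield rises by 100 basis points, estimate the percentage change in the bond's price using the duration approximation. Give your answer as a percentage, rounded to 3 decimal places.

-9.515%

Duration approximation: ΔP/P ≈ -D_mod · Δy = -9.515 × (+0.01) = -0.095150.
As a percentage: -9.5150%.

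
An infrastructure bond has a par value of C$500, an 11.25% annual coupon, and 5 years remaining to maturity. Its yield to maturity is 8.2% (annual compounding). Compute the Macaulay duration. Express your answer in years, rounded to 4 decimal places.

4.1403 years

Periodic yield y = 0.082. Discount each cash flow and weight by its year:
  t   CF        PV=CF/(1+0.082)^t    t·PV
  1        56.25        51.9871        51.9871
  2        56.25        48.0472        96.0944
  3        56.25        44.4059       133.2177
  4        56.25        41.0406       164.1623
  5       556.25       375.0885     1,875.4424
  Σ                    560.5692     2,320.9039
Price P = Σ PV = 560.5692.
Macaulay duration = Σ(t·PV) / P = 2,320.9039 / 560.5692 = 4.14026 years.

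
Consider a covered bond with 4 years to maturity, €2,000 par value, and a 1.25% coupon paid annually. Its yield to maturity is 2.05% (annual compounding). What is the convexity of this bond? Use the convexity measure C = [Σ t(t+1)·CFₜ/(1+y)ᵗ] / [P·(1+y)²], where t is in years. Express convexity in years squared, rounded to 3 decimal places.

18.727

With y = 0.0205:
  t   CF        PV=CF/(1+0.0205)^t    t·PV        t(t+1)·PV
  1        25.00        24.4978        24.4978          48.9956
  2        25.00        24.0057        48.0114         144.0341
  3        25.00        23.5234        70.5703         282.2814
  4     2,025.00     1,867.1233     7,468.4931      37,342.4654
  Σ                  1,939.1502     7,611.5726      37,817.7764
P = 1,939.1502.
Convexity = Σ t(t+1)·PV / [P·(1+y)²] = 37,817.7764 / (1,939.1502 × 1.041420) = 18.72658.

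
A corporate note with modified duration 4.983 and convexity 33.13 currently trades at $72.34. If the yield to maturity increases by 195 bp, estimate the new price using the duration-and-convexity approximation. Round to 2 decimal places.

$65.77

Duration effect: -D_mod·Δy = -4.983 × (+0.0195) = -0.0971685
Convexity effect: ½·C·(Δy)² = 0.5 × 33.13 × (0.0195)² = +0.00629884125
ΔP/P ≈ -0.0971685 + 0.00629884125 = -0.09086965875
New price ≈ 72.34 × (1 - 0.09086965875) = 65.766488886025.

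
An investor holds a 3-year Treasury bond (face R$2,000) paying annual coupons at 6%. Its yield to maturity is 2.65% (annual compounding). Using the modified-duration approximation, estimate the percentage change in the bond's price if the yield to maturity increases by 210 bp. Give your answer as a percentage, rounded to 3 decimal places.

Periodic yield y = 0.0265. Modified duration first:
  t   CF        PV=CF/(1+0.0265)^t    t·PV
  1       120.00       116.9021       116.9021
  2       120.00       113.8842       227.7683
  3     2,120.00     1,960.0132     5,880.0396
  Σ                  2,190.7995     6,224.7101
P = 2,190.7995; D_Mac = 2.84130 yrs; D_mod = 2.84130/(1+0.0265) = 2.76795 yrs.
ΔP/P ≈ -D_mod · Δy = -2.76795 × (+0.021) = -0.058127 = -5.8127%.

-5.813%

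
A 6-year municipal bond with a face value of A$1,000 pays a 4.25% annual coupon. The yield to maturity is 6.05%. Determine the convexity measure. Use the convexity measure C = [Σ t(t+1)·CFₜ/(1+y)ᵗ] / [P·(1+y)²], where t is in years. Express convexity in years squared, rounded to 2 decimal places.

32.32

With y = 0.0605:
  t   CF        PV=CF/(1+0.0605)^t    t·PV        t(t+1)·PV
  1        42.50        40.0754        40.0754          80.1509
  2        42.50        37.7892        75.5784         226.7351
  3        42.50        35.6334       106.9001         427.6005
  4        42.50        33.6005       134.4022         672.0108
  5        42.50        31.6837       158.4184         950.5103
  6     1,042.50       732.8448     4,397.0690      30,779.4827
  Σ                    911.6270     4,912.4434      33,136.4903
P = 911.6270.
Convexity = Σ t(t+1)·PV / [P·(1+y)²] = 33,136.4903 / (911.6270 × 1.124660) = 32.31975.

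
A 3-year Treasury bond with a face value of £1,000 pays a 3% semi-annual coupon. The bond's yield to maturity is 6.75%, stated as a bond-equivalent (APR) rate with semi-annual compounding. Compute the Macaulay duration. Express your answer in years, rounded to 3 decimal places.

2.884 years

Periodic yield y = 0.03375. Discount each cash flow and weight by its period:
  t   CF        PV=CF/(1+0.03375)^t    t·PV
  1        15.00        14.5103        14.5103
  2        15.00        14.0365        28.0731
  3        15.00        13.5783        40.7348
  4        15.00        13.1350        52.5399
  5        15.00        12.7061        63.5307
  6     1,015.00       831.7119     4,990.2713
  Σ                    899.6781     5,189.6601
Price P = Σ PV = 899.6781.
Macaulay duration = Σ(t·PV) / P = 5,189.6601 / 899.6781 = 5.76835 half-year periods.
In years: 5.76835 / 2 = 2.88418 years.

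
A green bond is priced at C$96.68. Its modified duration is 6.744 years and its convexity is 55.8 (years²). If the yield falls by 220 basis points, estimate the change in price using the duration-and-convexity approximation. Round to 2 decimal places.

Duration effect: -D_mod·Δy = -6.744 × (-0.022) = +0.148368
Convexity effect: ½·C·(Δy)² = 0.5 × 55.8 × (-0.022)² = +0.0135036
ΔP/P ≈ +0.148368 + 0.0135036 = +0.1618716
ΔP ≈ 96.68 × (+0.1618716) = +15.649746288.

+C$15.65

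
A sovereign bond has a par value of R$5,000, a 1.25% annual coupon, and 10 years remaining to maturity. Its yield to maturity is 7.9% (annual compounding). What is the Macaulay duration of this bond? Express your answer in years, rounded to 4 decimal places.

Periodic yield y = 0.079. Discount each cash flow and weight by its year:
  t   CF        PV=CF/(1+0.079)^t    t·PV
  1        62.50        57.9240        57.9240
  2        62.50        53.6830       107.3661
  3        62.50        49.7526       149.2578
  4        62.50        46.1099       184.4396
  5        62.50        42.7339       213.6696
  6        62.50        39.6051       237.6307
  7        62.50        36.7054       256.9378
  8        62.50        34.0180       272.1438
  9        62.50        31.5273       283.7459
  10    5,062.50     2,366.7402    23,667.4021
  Σ                  2,758.7995    25,430.5174
Price P = Σ PV = 2,758.7995.
Macaulay duration = Σ(t·PV) / P = 25,430.5174 / 2,758.7995 = 9.21797 years.

9.2180 years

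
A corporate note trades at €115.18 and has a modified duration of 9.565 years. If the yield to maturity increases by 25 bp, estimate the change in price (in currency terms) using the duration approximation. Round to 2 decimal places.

Duration approximation: ΔP/P ≈ -D_mod · Δy = -9.565 × (+0.0025) = -0.0239125.
ΔP ≈ 115.18 × (-0.0239125) = -2.75424175.

-€2.75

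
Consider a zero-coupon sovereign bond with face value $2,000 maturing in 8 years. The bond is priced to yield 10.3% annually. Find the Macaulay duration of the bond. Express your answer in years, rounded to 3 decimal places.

A zero-coupon bond has a single cash flow at maturity, so its Macaulay duration equals its maturity: 8 years.

8.000 years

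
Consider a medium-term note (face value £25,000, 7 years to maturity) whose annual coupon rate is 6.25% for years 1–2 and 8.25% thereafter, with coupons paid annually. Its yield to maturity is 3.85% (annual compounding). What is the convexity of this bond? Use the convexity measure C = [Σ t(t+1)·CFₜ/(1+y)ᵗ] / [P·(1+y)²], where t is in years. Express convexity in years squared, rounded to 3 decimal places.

40.869

With y = 0.0385:
  t   CF        PV=CF/(1+0.0385)^t    t·PV        t(t+1)·PV
  1     1,562.50     1,504.5739     1,504.5739       3,009.1478
  2     1,562.50     1,448.7953     2,897.5906       8,692.7717
  3     2,062.50     1,841.5116     5,524.5347      22,098.1390
  4     2,062.50     1,773.2418     7,092.9671      35,464.8355
  5     2,062.50     1,707.5029     8,537.5146      51,225.0873
  6     2,062.50     1,644.2012     9,865.2070      69,056.4490
  7    27,062.50    20,774.1091   145,418.7635   1,163,350.1083
  Σ                 30,693.9357   180,841.1514   1,352,896.5386
P = 30,693.9357.
Convexity = Σ t(t+1)·PV / [P·(1+y)²] = 1,352,896.5386 / (30,693.9357 × 1.078482) = 40.86947.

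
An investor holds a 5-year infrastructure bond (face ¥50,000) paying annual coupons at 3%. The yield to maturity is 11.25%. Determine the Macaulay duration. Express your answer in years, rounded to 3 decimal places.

Periodic yield y = 0.1125. Discount each cash flow and weight by its year:
  t   CF        PV=CF/(1+0.1125)^t    t·PV
  1     1,500.00     1,348.3146     1,348.3146
  2     1,500.00     1,211.9682     2,423.9364
  3     1,500.00     1,089.4096     3,268.2288
  4     1,500.00       979.2446     3,916.9784
  5    51,500.00    30,220.8817   151,104.4085
  Σ                 34,849.8187   162,061.8666
Price P = Σ PV = 34,849.8187.
Macaulay duration = Σ(t·PV) / P = 162,061.8666 / 34,849.8187 = 4.65029 years.

4.650 years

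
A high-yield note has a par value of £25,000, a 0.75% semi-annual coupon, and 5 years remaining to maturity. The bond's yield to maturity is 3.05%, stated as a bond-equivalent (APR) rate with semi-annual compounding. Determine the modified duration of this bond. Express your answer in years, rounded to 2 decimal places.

Periodic yield y = 0.01525. First find Macaulay duration:
  t   CF        PV=CF/(1+0.01525)^t    t·PV
  1        93.75        92.3418        92.3418
  2        93.75        90.9547       181.9095
  3        93.75        89.5885       268.7655
  4        93.75        88.2428       352.9712
  5        93.75        86.9173       434.5866
  6        93.75        85.6117       513.6704
  7        93.75        84.3258       590.2804
  8        93.75        83.0591       664.4729
  9        93.75        81.8115       736.3034
  10   25,093.75    21,569.2769   215,692.7688
  Σ                 22,352.1301   219,528.0703
P = 22,352.1301; Macaulay duration = 219,528.0703 / 22,352.1301 = 9.82135 half-year periods = 4.91067 years.
Modified duration = D_Mac / (1 + y) = 4.91067 / 1.01525 = 4.83691 years.

4.84 years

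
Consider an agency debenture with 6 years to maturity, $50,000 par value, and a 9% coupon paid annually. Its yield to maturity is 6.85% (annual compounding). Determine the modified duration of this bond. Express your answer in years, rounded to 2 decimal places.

Periodic yield y = 0.0685. First find Macaulay duration:
  t   CF        PV=CF/(1+0.0685)^t    t·PV
  1     4,500.00     4,211.5115     4,211.5115
  2     4,500.00     3,941.5175     7,883.0350
  3     4,500.00     3,688.8325    11,066.4975
  4     4,500.00     3,452.3467    13,809.3870
  5     4,500.00     3,231.0217    16,155.1087
  6    54,500.00    36,622.6143   219,735.6859
  Σ                 55,147.8443   272,861.2255
P = 55,147.8443; Macaulay duration = 272,861.2255 / 55,147.8443 = 4.94781 years.
Modified duration = D_Mac / (1 + y) = 4.94781 / 1.0685 = 4.63062 years.

4.63 years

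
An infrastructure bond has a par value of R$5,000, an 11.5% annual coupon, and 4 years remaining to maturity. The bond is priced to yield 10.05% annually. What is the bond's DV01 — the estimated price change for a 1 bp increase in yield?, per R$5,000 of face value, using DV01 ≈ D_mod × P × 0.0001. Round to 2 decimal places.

R$1.63

Periodic yield y = 0.1005.
  t   CF        PV=CF/(1+0.1005)^t    t·PV
  1       575.00       522.4898       522.4898
  2       575.00       474.7749       949.5498
  3       575.00       431.4174     1,294.2523
  4     5,575.00     3,800.8846    15,203.5384
  Σ                  5,229.5667    17,969.8303
P = 5,229.5667; D_Mac = 3.43620 yrs; D_mod = 3.12240 yrs.
DV01 ≈ 3.12240 × 5,229.5667 × 0.0001 = 1.632879.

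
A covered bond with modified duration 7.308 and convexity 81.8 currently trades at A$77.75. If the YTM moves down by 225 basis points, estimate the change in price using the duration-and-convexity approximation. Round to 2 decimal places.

Duration effect: -D_mod·Δy = -7.308 × (-0.0225) = +0.164430
Convexity effect: ½·C·(Δy)² = 0.5 × 81.8 × (-0.0225)² = +0.020705625
ΔP/P ≈ +0.164430 + 0.020705625 = +0.185135625
ΔP ≈ 77.75 × (+0.185135625) = +14.39429484375.

+A$14.39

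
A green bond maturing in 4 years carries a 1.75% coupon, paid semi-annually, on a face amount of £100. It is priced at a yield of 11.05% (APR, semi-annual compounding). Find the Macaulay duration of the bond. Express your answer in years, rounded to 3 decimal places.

3.852 years

Periodic yield y = 0.05525. Discount each cash flow and weight by its period:
  t   CF        PV=CF/(1+0.05525)^t    t·PV
  1        0.875         0.8292         0.8292
  2        0.875         0.7858         1.5715
  3        0.875         0.7446         2.2339
  4        0.875         0.7056         2.8226
  5        0.875         0.6687         3.3435
  6        0.875         0.6337         3.8021
  7        0.875         0.6005         4.2036
  8      100.875        65.6056       524.8445
  Σ                     70.5737       543.6509
Price P = Σ PV = 70.5737.
Macaulay duration = Σ(t·PV) / P = 543.6509 / 70.5737 = 7.70331 half-year periods.
In years: 7.70331 / 2 = 3.85165 years.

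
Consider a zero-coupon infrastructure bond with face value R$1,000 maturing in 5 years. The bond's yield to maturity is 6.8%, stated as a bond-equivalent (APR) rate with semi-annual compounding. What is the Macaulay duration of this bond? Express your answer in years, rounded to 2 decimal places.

5.00 years

A zero-coupon bond has a single cash flow at maturity, so its Macaulay duration equals its maturity: 5 years.
(Equivalently: 10 semi-annual periods ÷ 2 = 5 years.)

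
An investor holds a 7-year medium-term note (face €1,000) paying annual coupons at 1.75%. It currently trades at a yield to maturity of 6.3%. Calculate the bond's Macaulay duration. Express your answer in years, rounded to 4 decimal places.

Periodic yield y = 0.063. Discount each cash flow and weight by its year:
  t   CF        PV=CF/(1+0.063)^t    t·PV
  1        17.50        16.4628        16.4628
  2        17.50        15.4872        30.9743
  3        17.50        14.5693        43.7079
  4        17.50        13.7058        54.8233
  5        17.50        12.8935        64.4676
  6        17.50        12.1294        72.7763
  7     1,017.50       663.4399     4,644.0791
  Σ                    748.6879     4,927.2912
Price P = Σ PV = 748.6879.
Macaulay duration = Σ(t·PV) / P = 4,927.2912 / 748.6879 = 6.58124 years.

6.5812 years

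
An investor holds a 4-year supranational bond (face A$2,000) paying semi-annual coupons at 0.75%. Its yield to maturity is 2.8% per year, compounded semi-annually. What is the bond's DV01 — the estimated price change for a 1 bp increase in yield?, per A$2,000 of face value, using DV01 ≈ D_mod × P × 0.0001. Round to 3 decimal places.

Periodic yield y = 0.014.
  t   CF        PV=CF/(1+0.014)^t    t·PV
  1         7.50         7.3964         7.3964
  2         7.50         7.2943        14.5887
  3         7.50         7.1936        21.5809
  4         7.50         7.0943        28.3772
  5         7.50         6.9963        34.9817
  6         7.50         6.8998        41.3985
  7         7.50         6.8045        47.6314
  8     2,007.50     1,796.1885    14,369.5081
  Σ                  1,845.8678    14,565.4629
P = 1,845.8678; D_Mac = 7.89085 half-year periods = 3.94542 yrs; D_mod = 3.89095 yrs.
DV01 ≈ 3.89095 × 1,845.8678 × 0.0001 = 0.718218.

A$0.718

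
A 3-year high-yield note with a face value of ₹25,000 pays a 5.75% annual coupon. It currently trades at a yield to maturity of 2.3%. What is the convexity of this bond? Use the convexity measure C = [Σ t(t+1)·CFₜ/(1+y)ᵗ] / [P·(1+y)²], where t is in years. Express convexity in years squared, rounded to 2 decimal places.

With y = 0.023:
  t   CF        PV=CF/(1+0.023)^t    t·PV        t(t+1)·PV
  1     1,437.50     1,405.1808     1,405.1808       2,810.3617
  2     1,437.50     1,373.5883     2,747.1766       8,241.5299
  3    26,437.50    24,694.1160    74,082.3479     296,329.3918
  Σ                 27,472.8851    78,234.7054     307,381.2833
P = 27,472.8851.
Convexity = Σ t(t+1)·PV / [P·(1+y)²] = 307,381.2833 / (27,472.8851 × 1.046529) = 10.69109.

10.69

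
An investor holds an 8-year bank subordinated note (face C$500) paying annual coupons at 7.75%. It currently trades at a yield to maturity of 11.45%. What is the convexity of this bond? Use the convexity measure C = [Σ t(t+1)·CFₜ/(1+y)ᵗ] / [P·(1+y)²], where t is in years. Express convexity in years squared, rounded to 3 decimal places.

With y = 0.1145:
  t   CF        PV=CF/(1+0.1145)^t    t·PV        t(t+1)·PV
  1        38.75        34.7690        34.7690          69.5379
  2        38.75        31.1969        62.3938         187.1815
  3        38.75        27.9918        83.9755         335.9021
  4        38.75        25.1161       100.4642         502.3211
  5        38.75        22.5357       112.6786         676.0715
  6        38.75        20.2205       121.3228         849.2598
  7        38.75        18.1431       127.0016       1,016.0129
  8       538.75       226.3324     1,810.6591      16,295.9317
  Σ                    406.3054     2,453.2646      19,932.2185
P = 406.3054.
Convexity = Σ t(t+1)·PV / [P·(1+y)²] = 19,932.2185 / (406.3054 × 1.242110) = 39.49507.

39.495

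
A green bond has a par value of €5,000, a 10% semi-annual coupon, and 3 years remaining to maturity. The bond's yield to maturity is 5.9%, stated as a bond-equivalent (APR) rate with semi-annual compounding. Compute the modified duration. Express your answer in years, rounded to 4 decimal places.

Periodic yield y = 0.0295. First find Macaulay duration:
  t   CF        PV=CF/(1+0.0295)^t    t·PV
  1       250.00       242.8363       242.8363
  2       250.00       235.8779       471.7559
  3       250.00       229.1189       687.3568
  4       250.00       222.5536       890.2144
  5       250.00       216.1764     1,080.8819
  6     5,250.00     4,409.6203    26,457.7220
  Σ                  5,556.1835    29,830.7672
P = 5,556.1835; Macaulay duration = 29,830.7672 / 5,556.1835 = 5.36893 half-year periods = 2.68447 years.
Modified duration = D_Mac / (1 + y) = 2.68447 / 1.0295 = 2.60754 years.

2.6075 years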